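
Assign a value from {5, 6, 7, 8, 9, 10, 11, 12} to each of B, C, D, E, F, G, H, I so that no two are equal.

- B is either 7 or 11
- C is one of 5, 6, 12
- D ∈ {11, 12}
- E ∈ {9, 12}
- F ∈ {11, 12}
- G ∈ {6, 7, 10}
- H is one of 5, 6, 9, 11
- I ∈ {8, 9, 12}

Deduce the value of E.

The 8 variables together cover exactly {5, 6, 7, 8, 9, 10, 11, 12} — 8 values for 8 variables — and 8 appears only in I's list, so I = 8.
Among the 7 still-open variables, 10 fits only G (and all 7 values in {5, 6, 7, 9, 10, 11, 12} must be used), so G = 10.
The 6 still-open variables draw from only 6 values {5, 6, 7, 9, 11, 12}, so each is used; only B can be 7, hence B = 7.
D and F share exactly the 2 values {11, 12}; by pigeonhole those values go to them, so strike 11, 12 from C, E, H.
So E = 9.

9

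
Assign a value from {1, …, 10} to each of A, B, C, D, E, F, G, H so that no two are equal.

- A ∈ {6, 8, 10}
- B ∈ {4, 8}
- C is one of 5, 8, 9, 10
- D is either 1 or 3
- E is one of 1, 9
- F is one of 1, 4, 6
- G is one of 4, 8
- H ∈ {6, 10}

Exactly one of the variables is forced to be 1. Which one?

Among the 8 variables, 3 fits only D (and all 8 values in {1, 3, 4, 5, 6, 8, 9, 10} must be used), so D = 3.
Among the 7 still-open variables, 5 fits only C (and all 7 values in {1, 4, 5, 6, 8, 9, 10} must be used), so C = 5.
Among the 6 still-open variables, 9 fits only E (and all 6 values in {1, 4, 6, 8, 9, 10} must be used), so E = 9.
The 5 still-open variables together cover exactly {1, 4, 6, 8, 10} — 5 values for 5 variables — and 1 appears only in F's list, so F = 1.

F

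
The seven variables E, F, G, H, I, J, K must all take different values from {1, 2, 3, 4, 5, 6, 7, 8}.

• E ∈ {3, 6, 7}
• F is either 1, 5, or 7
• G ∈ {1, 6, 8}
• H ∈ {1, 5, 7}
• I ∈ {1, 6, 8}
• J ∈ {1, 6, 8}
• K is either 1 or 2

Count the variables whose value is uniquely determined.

2

Among the 7 variables, 2 fits only K (and all 7 values in {1, 2, 3, 5, 6, 7, 8} must be used), so K = 2.
The 6 still-open variables draw from only 6 values {1, 3, 5, 6, 7, 8}, so each is used; only E can be 3, hence E = 3.
G, I, J share exactly the 3 values {1, 6, 8}; by pigeonhole those values go to them, so strike 1, 6, 8 from F, H.
Determined: E=3, K=2. The other variables each still have more than one consistent value. That makes 2.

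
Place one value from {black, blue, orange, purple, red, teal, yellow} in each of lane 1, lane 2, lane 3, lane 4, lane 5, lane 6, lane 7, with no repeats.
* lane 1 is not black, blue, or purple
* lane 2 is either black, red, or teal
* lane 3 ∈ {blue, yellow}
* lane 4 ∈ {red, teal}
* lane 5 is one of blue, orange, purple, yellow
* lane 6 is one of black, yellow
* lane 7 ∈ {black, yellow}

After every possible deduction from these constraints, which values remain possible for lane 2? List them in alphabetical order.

red, teal

The 7 variables together cover exactly {black, blue, orange, purple, red, teal, yellow} — 7 values for 7 variables — and purple appears only in lane 5's list, so lane 5 = purple.
The 6 still-open variables draw from only 6 values {black, blue, orange, red, teal, yellow}, so each is used; only lane 3 can be blue, hence lane 3 = blue.
The 5 still-open variables draw from only 5 values {black, orange, red, teal, yellow}, so each is used; only lane 1 can be orange, hence lane 1 = orange.
lane 6 and lane 7 between them cover only {black, yellow} — a naked pair. Remove those values from lane 2.
No further eliminations apply; lane 2 can still be any of red, teal.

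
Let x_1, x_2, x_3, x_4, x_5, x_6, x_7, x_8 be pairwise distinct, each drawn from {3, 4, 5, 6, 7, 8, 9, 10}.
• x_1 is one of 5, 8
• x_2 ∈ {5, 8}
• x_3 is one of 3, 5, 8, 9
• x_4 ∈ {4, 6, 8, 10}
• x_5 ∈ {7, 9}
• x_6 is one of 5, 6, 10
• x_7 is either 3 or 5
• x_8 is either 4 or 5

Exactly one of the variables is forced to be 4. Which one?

x_8

Among the 8 variables, 7 fits only x_5 (and all 8 values in {3, 4, 5, 6, 7, 8, 9, 10} must be used), so x_5 = 7.
Among the 7 still-open variables, 9 fits only x_3 (and all 7 values in {3, 4, 5, 6, 8, 9, 10} must be used), so x_3 = 9.
The 6 still-open variables draw from only 6 values {3, 4, 5, 6, 8, 10}, so each is used; only x_7 can be 3, hence x_7 = 3.
The 2 variables x_1 and x_2 are confined to {5, 8}, which locks those values in; drop them from x_4, x_6, x_8.
So 4 goes to x_8.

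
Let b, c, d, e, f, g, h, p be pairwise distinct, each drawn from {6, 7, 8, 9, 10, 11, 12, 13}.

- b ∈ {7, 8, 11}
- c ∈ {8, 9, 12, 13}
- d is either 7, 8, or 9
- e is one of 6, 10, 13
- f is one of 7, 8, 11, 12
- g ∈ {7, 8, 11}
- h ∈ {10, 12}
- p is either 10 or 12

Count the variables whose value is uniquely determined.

3

The 8 variables together cover exactly {6, 7, 8, 9, 10, 11, 12, 13} — 8 values for 8 variables — and 6 appears only in e's list, so e = 6.
Among the 7 still-open variables, 13 fits only c (and all 7 values in {7, 8, 9, 10, 11, 12, 13} must be used), so c = 13.
Among the 6 still-open variables, 9 fits only d (and all 6 values in {7, 8, 9, 10, 11, 12} must be used), so d = 9.
The 2 variables h and p are confined to {10, 12}, which locks those values in; drop them from f.
Determined: c=13, d=9, e=6. The other variables each still have more than one consistent value. That makes 3.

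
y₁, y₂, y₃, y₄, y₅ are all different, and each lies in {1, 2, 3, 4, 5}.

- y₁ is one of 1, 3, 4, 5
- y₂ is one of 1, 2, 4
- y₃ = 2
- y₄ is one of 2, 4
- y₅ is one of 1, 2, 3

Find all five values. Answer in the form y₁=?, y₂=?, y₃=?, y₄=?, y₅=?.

y₃'s domain is down to {2}, so y₃ = 2. Eliminate 2 elsewhere: y₂, y₄, y₅.
y₄ has just one choice, so y₄ = 4. So y₁, y₂ can't be 4.
y₂ must be 1 (only option left). Eliminate 1 elsewhere: y₁, y₅.
That leaves y₅ = 3. Remove 3 from y₁.
y₁ has just one choice, so y₁ = 5.

y₁=5, y₂=1, y₃=2, y₄=4, y₅=3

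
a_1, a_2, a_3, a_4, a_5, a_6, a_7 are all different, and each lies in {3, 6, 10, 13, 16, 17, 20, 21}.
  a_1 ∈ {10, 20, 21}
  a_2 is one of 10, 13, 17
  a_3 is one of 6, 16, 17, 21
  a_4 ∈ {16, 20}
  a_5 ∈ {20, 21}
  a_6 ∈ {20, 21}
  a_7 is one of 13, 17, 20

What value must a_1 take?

The 7 variables together cover exactly {6, 10, 13, 16, 17, 20, 21} — 7 values for 7 variables — and 6 appears only in a_3's list, so a_3 = 6.
The 6 still-open variables together cover exactly {10, 13, 16, 17, 20, 21} — 6 values for 6 variables — and 16 appears only in a_4's list, so a_4 = 16.
The 2 variables a_5 and a_6 are confined to {20, 21}, which locks those values in; drop them from a_1, a_7.
So a_1 = 10.

10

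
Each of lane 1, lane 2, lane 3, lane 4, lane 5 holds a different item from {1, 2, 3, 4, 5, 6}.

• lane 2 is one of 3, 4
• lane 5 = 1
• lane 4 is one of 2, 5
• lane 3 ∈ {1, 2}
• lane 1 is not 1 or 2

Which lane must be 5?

lane 5's domain is down to {1}, so lane 5 = 1. Eliminate 1 elsewhere: lane 3.
lane 3 has just one choice, so lane 3 = 2. Eliminate 2 elsewhere: lane 4.
So 5 goes to lane 4.

lane 4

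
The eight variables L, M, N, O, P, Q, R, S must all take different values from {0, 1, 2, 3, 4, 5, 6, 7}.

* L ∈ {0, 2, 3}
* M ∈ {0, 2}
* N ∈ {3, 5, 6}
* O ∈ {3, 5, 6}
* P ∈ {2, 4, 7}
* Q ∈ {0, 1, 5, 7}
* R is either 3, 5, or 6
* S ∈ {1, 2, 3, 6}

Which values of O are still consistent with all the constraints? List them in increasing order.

Among the 8 variables, 4 fits only P (and all 8 values in {0, 1, 2, 3, 4, 5, 6, 7} must be used), so P = 4.
The 7 still-open variables draw from only 7 values {0, 1, 2, 3, 5, 6, 7}, so each is used; only Q can be 7, hence Q = 7.
The 6 still-open variables draw from only 6 values {0, 1, 2, 3, 5, 6}, so each is used; only S can be 1, hence S = 1.
The 3 variables N, O, R are confined to {3, 5, 6}, which locks those values in; drop them from L.
No further eliminations apply; O can still be any of 3, 5, 6.

3, 5, 6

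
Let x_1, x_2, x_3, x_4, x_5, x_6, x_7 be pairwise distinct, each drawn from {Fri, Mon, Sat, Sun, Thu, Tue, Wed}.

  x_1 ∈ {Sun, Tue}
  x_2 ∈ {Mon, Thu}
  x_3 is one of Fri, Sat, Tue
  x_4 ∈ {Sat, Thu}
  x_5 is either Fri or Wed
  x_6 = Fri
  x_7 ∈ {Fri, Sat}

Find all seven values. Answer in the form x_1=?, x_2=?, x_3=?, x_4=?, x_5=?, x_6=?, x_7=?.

x_1=Sun, x_2=Mon, x_3=Tue, x_4=Thu, x_5=Wed, x_6=Fri, x_7=Sat

x_6 must be Fri (only option left). Eliminate Fri elsewhere: x_3, x_5, x_7.
x_7 has just one choice, so x_7 = Sat. So x_3, x_4 can't be Sat.
x_3 has just one choice, so x_3 = Tue. Remove Tue from x_1.
x_4's domain is down to {Thu}, so x_4 = Thu. Eliminate Thu elsewhere: x_2.
x_5 has just one choice, so x_5 = Wed.
x_1 must be Sun (only option left).
x_2 has just one choice, so x_2 = Mon.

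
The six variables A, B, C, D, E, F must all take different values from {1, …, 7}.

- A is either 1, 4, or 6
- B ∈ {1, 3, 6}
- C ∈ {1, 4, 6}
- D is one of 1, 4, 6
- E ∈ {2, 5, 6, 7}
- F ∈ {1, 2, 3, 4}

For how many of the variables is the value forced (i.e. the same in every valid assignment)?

A, C, D between them cover only {1, 4, 6} — a naked triple. Remove those values from B, E, F.
That leaves B = 3. Eliminate 3 elsewhere: F.
F's domain is down to {2}, so F = 2. Remove 2 from E.
Determined: B=3, F=2. The other variables each still have more than one consistent value. That makes 2.

2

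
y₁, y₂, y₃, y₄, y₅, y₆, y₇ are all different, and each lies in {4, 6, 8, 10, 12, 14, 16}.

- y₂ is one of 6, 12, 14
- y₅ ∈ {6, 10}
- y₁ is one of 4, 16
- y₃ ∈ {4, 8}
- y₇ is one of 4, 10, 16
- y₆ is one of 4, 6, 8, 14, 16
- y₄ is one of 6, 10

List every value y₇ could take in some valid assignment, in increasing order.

4, 16

The 7 variables together cover exactly {4, 6, 8, 10, 12, 14, 16} — 7 values for 7 variables — and 12 appears only in y₂'s list, so y₂ = 12.
The 6 still-open variables draw from only 6 values {4, 6, 8, 10, 14, 16}, so each is used; only y₆ can be 14, hence y₆ = 14.
The 5 still-open variables draw from only 5 values {4, 6, 8, 10, 16}, so each is used; only y₃ can be 8, hence y₃ = 8.
y₄ and y₅ between them cover only {6, 10} — a naked pair. Remove those values from y₇.
No further eliminations apply; y₇ can still be any of 4, 16.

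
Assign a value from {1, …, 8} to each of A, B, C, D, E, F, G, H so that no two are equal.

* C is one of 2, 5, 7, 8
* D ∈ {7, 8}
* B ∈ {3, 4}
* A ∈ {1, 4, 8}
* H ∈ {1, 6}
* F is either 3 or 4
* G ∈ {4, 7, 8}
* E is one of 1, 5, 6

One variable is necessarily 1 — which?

A

The 8 variables draw from only 8 values {1, 2, 3, 4, 5, 6, 7, 8}, so each is used; only C can be 2, hence C = 2.
The 7 still-open variables draw from only 7 values {1, 3, 4, 5, 6, 7, 8}, so each is used; only E can be 5, hence E = 5.
Among the 6 still-open variables, 6 fits only H (and all 6 values in {1, 3, 4, 6, 7, 8} must be used), so H = 6.
The 5 still-open variables draw from only 5 values {1, 3, 4, 7, 8}, so each is used; only A can be 1, hence A = 1.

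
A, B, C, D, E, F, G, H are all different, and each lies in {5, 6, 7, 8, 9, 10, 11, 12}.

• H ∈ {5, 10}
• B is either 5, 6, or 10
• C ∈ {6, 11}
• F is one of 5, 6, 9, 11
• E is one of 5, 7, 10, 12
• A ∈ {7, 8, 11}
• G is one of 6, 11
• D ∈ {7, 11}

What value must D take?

7

The 8 variables draw from only 8 values {5, 6, 7, 8, 9, 10, 11, 12}, so each is used; only A can be 8, hence A = 8.
The 7 still-open variables draw from only 7 values {5, 6, 7, 9, 10, 11, 12}, so each is used; only F can be 9, hence F = 9.
The 6 still-open variables together cover exactly {5, 6, 7, 10, 11, 12} — 6 values for 6 variables — and 12 appears only in E's list, so E = 12.
The 5 still-open variables draw from only 5 values {5, 6, 7, 10, 11}, so each is used; only D can be 7, hence D = 7.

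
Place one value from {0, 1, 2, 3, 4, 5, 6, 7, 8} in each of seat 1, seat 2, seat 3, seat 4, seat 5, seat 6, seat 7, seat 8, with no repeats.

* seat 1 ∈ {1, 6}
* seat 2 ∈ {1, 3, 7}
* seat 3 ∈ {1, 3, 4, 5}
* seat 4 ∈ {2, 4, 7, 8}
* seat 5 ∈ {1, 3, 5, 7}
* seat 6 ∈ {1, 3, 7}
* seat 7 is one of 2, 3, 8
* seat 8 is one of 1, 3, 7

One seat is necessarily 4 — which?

seat 3

The 8 variables draw from only 8 values {1, 2, 3, 4, 5, 6, 7, 8}, so each is used; only seat 1 can be 6, hence seat 1 = 6.
The 3 variables seat 2, seat 6, seat 8 are confined to {1, 3, 7}, which locks those values in; drop them from seat 3, seat 4, seat 5, seat 7.
That leaves seat 5 = 5. So seat 3 can't be 5.
So 4 goes to seat 3.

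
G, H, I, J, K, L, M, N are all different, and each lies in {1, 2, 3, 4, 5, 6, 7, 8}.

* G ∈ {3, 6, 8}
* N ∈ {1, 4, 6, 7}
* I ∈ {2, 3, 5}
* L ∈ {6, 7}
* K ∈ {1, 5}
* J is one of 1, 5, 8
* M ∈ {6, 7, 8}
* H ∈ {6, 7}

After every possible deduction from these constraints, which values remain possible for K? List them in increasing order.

The 8 variables together cover exactly {1, 2, 3, 4, 5, 6, 7, 8} — 8 values for 8 variables — and 2 appears only in I's list, so I = 2.
Among the 7 still-open variables, 3 fits only G (and all 7 values in {1, 3, 4, 5, 6, 7, 8} must be used), so G = 3.
The 6 still-open variables draw from only 6 values {1, 4, 5, 6, 7, 8}, so each is used; only N can be 4, hence N = 4.
H and L share exactly the 2 values {6, 7}; by pigeonhole those values go to them, so strike 6, 7 from M.
M's domain is down to {8}, so M = 8. Strike 8 from J.
No further eliminations apply; K can still be any of 1, 5.

1, 5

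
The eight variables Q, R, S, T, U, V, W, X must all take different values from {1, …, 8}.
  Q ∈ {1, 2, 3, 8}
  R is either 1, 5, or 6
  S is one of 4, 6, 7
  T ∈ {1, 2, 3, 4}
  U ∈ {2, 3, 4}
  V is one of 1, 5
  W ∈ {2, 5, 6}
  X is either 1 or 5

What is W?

2

The 8 variables together cover exactly {1, 2, 3, 4, 5, 6, 7, 8} — 8 values for 8 variables — and 7 appears only in S's list, so S = 7.
The 7 still-open variables draw from only 7 values {1, 2, 3, 4, 5, 6, 8}, so each is used; only Q can be 8, hence Q = 8.
The 2 variables V and X are confined to {1, 5}, which locks those values in; drop them from R, T, W.
R has just one choice, so R = 6. Eliminate 6 elsewhere: W.
So W = 2.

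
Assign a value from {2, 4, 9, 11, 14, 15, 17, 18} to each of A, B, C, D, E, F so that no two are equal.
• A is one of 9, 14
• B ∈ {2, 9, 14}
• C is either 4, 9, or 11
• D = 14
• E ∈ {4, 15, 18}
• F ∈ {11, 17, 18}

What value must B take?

2

D must be 14 (only option left). So A, B can't be 14.
That leaves A = 9. Eliminate 9 elsewhere: B, C.
So B = 2.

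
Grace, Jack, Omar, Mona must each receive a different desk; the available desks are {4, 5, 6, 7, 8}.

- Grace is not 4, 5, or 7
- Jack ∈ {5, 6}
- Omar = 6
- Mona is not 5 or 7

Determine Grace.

8

Omar's domain is down to {6}, so Omar = 6. Remove 6 from Grace, Jack, Mona.
So Grace = 8.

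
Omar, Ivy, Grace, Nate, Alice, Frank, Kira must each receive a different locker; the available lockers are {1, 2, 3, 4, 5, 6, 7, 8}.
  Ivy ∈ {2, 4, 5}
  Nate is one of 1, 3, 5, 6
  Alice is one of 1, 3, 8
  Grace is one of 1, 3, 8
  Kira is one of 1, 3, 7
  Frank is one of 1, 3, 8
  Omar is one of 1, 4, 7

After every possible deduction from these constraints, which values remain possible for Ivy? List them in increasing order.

2, 5

The 3 variables Grace, Alice, Frank are confined to {1, 3, 8}, which locks those values in; drop them from Omar, Nate, Kira.
That leaves Kira = 7. So Omar can't be 7.
Omar has just one choice, so Omar = 4. Strike 4 from Ivy.
No further eliminations apply; Ivy can still be any of 2, 5.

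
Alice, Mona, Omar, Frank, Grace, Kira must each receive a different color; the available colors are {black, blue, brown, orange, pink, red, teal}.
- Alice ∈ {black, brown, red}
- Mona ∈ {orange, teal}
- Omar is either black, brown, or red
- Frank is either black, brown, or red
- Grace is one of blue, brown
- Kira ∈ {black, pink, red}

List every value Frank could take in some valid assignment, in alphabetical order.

black, brown, red

Alice, Omar, Frank between them cover only {black, brown, red} — a naked triple. Remove those values from Grace, Kira.
Grace has just one choice, so Grace = blue.
Kira's domain is down to {pink}, so Kira = pink.
No further eliminations apply; Frank can still be any of black, brown, red.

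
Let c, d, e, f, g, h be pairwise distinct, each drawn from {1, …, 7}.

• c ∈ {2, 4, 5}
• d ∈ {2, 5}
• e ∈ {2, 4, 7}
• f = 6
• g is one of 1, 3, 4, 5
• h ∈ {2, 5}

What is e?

f has just one choice, so f = 6.
d and h share exactly the 2 values {2, 5}; by pigeonhole those values go to them, so strike 2, 5 from c, e, g.
c has just one choice, so c = 4. So e, g can't be 4.
So e = 7.

7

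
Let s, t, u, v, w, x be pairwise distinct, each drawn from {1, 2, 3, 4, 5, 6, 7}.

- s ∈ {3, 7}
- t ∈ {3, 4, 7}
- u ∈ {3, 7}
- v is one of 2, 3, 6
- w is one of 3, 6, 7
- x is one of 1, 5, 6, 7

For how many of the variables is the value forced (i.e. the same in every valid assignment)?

3

s and u share exactly the 2 values {3, 7}; by pigeonhole those values go to them, so strike 3, 7 from t, v, w, x.
t's domain is down to {4}, so t = 4.
w must be 6 (only option left). Strike 6 from v, x.
v has just one choice, so v = 2.
Determined: t=4, v=2, w=6. The other variables each still have more than one consistent value. That makes 3.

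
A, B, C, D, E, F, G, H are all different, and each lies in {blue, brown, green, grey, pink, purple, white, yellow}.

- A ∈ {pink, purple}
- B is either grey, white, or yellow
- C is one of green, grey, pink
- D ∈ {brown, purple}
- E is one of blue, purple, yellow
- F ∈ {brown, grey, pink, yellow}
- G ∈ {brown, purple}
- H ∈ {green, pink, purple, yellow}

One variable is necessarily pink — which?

Among the 8 variables, blue fits only E (and all 8 values in {blue, brown, green, grey, pink, purple, white, yellow} must be used), so E = blue.
The 7 still-open variables together cover exactly {brown, green, grey, pink, purple, white, yellow} — 7 values for 7 variables — and white appears only in B's list, so B = white.
The 2 variables D and G are confined to {brown, purple}, which locks those values in; drop them from A, F, H.
So pink goes to A.

A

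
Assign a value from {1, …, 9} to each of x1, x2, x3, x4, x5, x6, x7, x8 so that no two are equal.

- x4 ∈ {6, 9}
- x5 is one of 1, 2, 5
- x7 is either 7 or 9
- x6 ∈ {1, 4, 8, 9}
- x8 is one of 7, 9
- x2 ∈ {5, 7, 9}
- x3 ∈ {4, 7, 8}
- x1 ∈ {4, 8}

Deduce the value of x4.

6

The 8 variables together cover exactly {1, 2, 4, 5, 6, 7, 8, 9} — 8 values for 8 variables — and 2 appears only in x5's list, so x5 = 2.
Among the 7 still-open variables, 1 fits only x6 (and all 7 values in {1, 4, 5, 6, 7, 8, 9} must be used), so x6 = 1.
The 6 still-open variables draw from only 6 values {4, 5, 6, 7, 8, 9}, so each is used; only x2 can be 5, hence x2 = 5.
The 5 still-open variables together cover exactly {4, 6, 7, 8, 9} — 5 values for 5 variables — and 6 appears only in x4's list, so x4 = 6.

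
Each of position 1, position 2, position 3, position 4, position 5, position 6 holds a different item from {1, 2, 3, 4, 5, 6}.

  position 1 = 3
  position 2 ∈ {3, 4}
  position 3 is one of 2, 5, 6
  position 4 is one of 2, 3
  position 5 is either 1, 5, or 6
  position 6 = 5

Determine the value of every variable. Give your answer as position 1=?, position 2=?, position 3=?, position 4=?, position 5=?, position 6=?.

position 1=3, position 2=4, position 3=6, position 4=2, position 5=1, position 6=5

position 1 must be 3 (only option left). Eliminate 3 elsewhere: position 2, position 4.
position 2's domain is down to {4}, so position 2 = 4.
position 4's domain is down to {2}, so position 4 = 2. Eliminate 2 elsewhere: position 3.
position 6 must be 5 (only option left). Eliminate 5 elsewhere: position 3, position 5.
position 3 has just one choice, so position 3 = 6. Strike 6 from position 5.
position 5 must be 1 (only option left).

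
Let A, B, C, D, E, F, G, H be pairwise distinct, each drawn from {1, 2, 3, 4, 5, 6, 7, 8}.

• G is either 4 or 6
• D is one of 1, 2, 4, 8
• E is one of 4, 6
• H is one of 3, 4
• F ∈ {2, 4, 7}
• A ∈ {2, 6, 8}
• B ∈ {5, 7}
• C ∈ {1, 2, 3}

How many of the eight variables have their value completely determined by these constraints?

3

Among the 8 variables, 5 fits only B (and all 8 values in {1, 2, 3, 4, 5, 6, 7, 8} must be used), so B = 5.
The 7 still-open variables draw from only 7 values {1, 2, 3, 4, 6, 7, 8}, so each is used; only F can be 7, hence F = 7.
E and G between them cover only {4, 6} — a naked pair. Remove those values from A, D, H.
H's domain is down to {3}, so H = 3. So C can't be 3.
Determined: B=5, F=7, H=3. The other variables each still have more than one consistent value. That makes 3.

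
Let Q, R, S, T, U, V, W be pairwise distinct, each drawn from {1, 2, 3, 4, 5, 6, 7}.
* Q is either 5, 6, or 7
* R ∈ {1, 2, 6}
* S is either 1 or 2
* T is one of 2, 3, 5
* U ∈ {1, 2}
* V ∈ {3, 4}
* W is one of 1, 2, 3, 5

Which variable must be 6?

R

The 7 variables draw from only 7 values {1, 2, 3, 4, 5, 6, 7}, so each is used; only V can be 4, hence V = 4.
The 6 still-open variables draw from only 6 values {1, 2, 3, 5, 6, 7}, so each is used; only Q can be 7, hence Q = 7.
The 5 still-open variables together cover exactly {1, 2, 3, 5, 6} — 5 values for 5 variables — and 6 appears only in R's list, so R = 6.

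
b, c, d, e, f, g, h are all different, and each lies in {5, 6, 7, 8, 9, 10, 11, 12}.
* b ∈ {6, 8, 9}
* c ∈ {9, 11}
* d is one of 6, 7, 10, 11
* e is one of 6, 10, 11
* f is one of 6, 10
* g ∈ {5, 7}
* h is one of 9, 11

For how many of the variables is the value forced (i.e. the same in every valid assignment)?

The 7 variables together cover exactly {5, 6, 7, 8, 9, 10, 11} — 7 values for 7 variables — and 5 appears only in g's list, so g = 5.
Among the 6 still-open variables, 7 fits only d (and all 6 values in {6, 7, 8, 9, 10, 11} must be used), so d = 7.
The 5 still-open variables together cover exactly {6, 8, 9, 10, 11} — 5 values for 5 variables — and 8 appears only in b's list, so b = 8.
c and h share exactly the 2 values {9, 11}; by pigeonhole those values go to them, so strike 9, 11 from e.
Determined: b=8, d=7, g=5. The other variables each still have more than one consistent value. That makes 3.

3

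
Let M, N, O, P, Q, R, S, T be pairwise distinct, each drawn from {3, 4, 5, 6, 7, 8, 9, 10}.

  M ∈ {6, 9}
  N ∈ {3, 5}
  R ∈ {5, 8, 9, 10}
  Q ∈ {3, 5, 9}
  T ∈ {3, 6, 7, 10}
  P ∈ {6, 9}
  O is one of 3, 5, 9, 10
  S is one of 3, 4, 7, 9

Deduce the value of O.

10

The 8 variables draw from only 8 values {3, 4, 5, 6, 7, 8, 9, 10}, so each is used; only S can be 4, hence S = 4.
Among the 7 still-open variables, 7 fits only T (and all 7 values in {3, 5, 6, 7, 8, 9, 10} must be used), so T = 7.
Among the 6 still-open variables, 8 fits only R (and all 6 values in {3, 5, 6, 8, 9, 10} must be used), so R = 8.
The 5 still-open variables together cover exactly {3, 5, 6, 9, 10} — 5 values for 5 variables — and 10 appears only in O's list, so O = 10.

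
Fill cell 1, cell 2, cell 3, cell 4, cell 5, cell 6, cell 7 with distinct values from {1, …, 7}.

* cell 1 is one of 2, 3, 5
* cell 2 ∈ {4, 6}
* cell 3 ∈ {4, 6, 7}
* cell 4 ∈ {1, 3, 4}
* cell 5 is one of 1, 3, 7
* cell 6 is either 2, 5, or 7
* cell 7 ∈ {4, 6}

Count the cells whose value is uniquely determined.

The 2 variables cell 2 and cell 7 are confined to {4, 6}, which locks those values in; drop them from cell 3, cell 4.
That leaves cell 3 = 7. So cell 5, cell 6 can't be 7.
The 2 variables cell 4 and cell 5 are confined to {1, 3}, which locks those values in; drop them from cell 1.
Determined: cell 3=7. The other cells each still have more than one consistent value. That makes 1.

1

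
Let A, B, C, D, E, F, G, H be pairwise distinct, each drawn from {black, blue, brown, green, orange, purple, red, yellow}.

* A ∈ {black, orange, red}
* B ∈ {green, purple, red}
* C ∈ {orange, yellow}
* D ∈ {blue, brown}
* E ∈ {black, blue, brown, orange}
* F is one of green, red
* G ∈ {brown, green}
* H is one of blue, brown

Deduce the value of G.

green

The 8 variables together cover exactly {black, blue, brown, green, orange, purple, red, yellow} — 8 values for 8 variables — and purple appears only in B's list, so B = purple.
The 7 still-open variables together cover exactly {black, blue, brown, green, orange, red, yellow} — 7 values for 7 variables — and yellow appears only in C's list, so C = yellow.
D and H share exactly the 2 values {blue, brown}; by pigeonhole those values go to them, so strike blue, brown from E, G.
So G = green.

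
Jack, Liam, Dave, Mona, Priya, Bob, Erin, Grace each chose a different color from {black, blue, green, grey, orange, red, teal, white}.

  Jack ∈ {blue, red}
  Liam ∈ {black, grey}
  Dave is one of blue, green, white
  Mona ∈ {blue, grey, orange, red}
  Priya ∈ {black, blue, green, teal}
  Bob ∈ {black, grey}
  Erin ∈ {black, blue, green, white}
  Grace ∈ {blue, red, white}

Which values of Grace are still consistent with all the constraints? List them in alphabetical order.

The 8 variables draw from only 8 values {black, blue, green, grey, orange, red, teal, white}, so each is used; only Mona can be orange, hence Mona = orange.
The 7 still-open variables draw from only 7 values {black, blue, green, grey, red, teal, white}, so each is used; only Priya can be teal, hence Priya = teal.
Liam and Bob between them cover only {black, grey} — a naked pair. Remove those values from Erin.
No further eliminations apply; Grace can still be any of blue, red, white.

blue, red, white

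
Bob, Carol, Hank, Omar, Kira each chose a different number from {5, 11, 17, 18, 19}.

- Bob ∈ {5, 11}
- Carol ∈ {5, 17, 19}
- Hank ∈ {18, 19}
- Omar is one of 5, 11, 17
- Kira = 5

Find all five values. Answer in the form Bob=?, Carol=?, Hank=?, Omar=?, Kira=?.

Kira must be 5 (only option left). Remove 5 from Bob, Carol, Omar.
Bob must be 11 (only option left). Remove 11 from Omar.
Omar has just one choice, so Omar = 17. Strike 17 from Carol.
Carol has just one choice, so Carol = 19. Eliminate 19 elsewhere: Hank.
Hank's domain is down to {18}, so Hank = 18.

Bob=11, Carol=19, Hank=18, Omar=17, Kira=5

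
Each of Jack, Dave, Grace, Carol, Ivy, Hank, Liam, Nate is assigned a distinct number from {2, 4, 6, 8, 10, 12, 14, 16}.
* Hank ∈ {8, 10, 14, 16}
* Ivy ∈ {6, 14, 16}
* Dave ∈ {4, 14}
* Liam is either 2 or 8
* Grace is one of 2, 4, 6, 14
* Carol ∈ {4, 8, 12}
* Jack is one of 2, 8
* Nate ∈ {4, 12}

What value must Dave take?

The 8 variables draw from only 8 values {2, 4, 6, 8, 10, 12, 14, 16}, so each is used; only Hank can be 10, hence Hank = 10.
The 7 still-open variables draw from only 7 values {2, 4, 6, 8, 12, 14, 16}, so each is used; only Ivy can be 16, hence Ivy = 16.
The 6 still-open variables draw from only 6 values {2, 4, 6, 8, 12, 14}, so each is used; only Grace can be 6, hence Grace = 6.
The 5 still-open variables draw from only 5 values {2, 4, 8, 12, 14}, so each is used; only Dave can be 14, hence Dave = 14.

14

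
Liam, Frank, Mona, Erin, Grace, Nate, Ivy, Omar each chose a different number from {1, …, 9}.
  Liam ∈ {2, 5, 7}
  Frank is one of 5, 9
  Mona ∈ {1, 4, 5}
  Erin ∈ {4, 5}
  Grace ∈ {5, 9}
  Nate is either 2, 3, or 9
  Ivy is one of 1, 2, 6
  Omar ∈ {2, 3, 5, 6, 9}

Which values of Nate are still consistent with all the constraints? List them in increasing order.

The 8 variables draw from only 8 values {1, 2, 3, 4, 5, 6, 7, 9}, so each is used; only Liam can be 7, hence Liam = 7.
Frank and Grace share exactly the 2 values {5, 9}; by pigeonhole those values go to them, so strike 5, 9 from Mona, Erin, Nate, Omar.
Erin's domain is down to {4}, so Erin = 4. So Mona can't be 4.
Mona has just one choice, so Mona = 1. Eliminate 1 elsewhere: Ivy.
No further eliminations apply; Nate can still be any of 2, 3.

2, 3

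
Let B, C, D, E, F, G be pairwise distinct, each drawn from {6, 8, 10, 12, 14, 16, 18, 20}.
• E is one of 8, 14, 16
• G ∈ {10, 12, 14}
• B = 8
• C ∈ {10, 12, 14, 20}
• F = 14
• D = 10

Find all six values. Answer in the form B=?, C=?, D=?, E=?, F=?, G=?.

B=8, C=20, D=10, E=16, F=14, G=12

B has just one choice, so B = 8. Eliminate 8 elsewhere: E.
D's domain is down to {10}, so D = 10. Strike 10 from C, G.
F has just one choice, so F = 14. Remove 14 from C, E, G.
That leaves G = 12. So C can't be 12.
C must be 20 (only option left).
That leaves E = 16.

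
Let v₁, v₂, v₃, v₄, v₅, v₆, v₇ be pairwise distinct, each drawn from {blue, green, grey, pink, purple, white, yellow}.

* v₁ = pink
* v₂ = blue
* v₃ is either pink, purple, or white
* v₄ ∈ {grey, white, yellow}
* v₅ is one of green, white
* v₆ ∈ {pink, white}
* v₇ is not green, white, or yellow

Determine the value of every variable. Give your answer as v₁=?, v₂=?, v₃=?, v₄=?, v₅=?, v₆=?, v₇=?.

v₁=pink, v₂=blue, v₃=purple, v₄=yellow, v₅=green, v₆=white, v₇=grey

v₁ has just one choice, so v₁ = pink. Remove pink from v₃, v₆, v₇.
v₂ must be blue (only option left). Eliminate blue elsewhere: v₇.
v₆'s domain is down to {white}, so v₆ = white. Strike white from v₃, v₄, v₅.
v₃ must be purple (only option left). Strike purple from v₇.
That leaves v₅ = green.
v₇'s domain is down to {grey}, so v₇ = grey. So v₄ can't be grey.
v₄'s domain is down to {yellow}, so v₄ = yellow.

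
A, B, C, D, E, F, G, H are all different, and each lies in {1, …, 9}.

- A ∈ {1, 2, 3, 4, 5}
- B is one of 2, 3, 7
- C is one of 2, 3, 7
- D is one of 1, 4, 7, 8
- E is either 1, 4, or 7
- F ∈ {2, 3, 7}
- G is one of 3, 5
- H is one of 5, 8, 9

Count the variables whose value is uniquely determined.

3

The 8 variables together cover exactly {1, 2, 3, 4, 5, 7, 8, 9} — 8 values for 8 variables — and 9 appears only in H's list, so H = 9.
The 7 still-open variables together cover exactly {1, 2, 3, 4, 5, 7, 8} — 7 values for 7 variables — and 8 appears only in D's list, so D = 8.
The 3 variables B, C, F are confined to {2, 3, 7}, which locks those values in; drop them from A, E, G.
G has just one choice, so G = 5. So A can't be 5.
Determined: D=8, G=5, H=9. The other variables each still have more than one consistent value. That makes 3.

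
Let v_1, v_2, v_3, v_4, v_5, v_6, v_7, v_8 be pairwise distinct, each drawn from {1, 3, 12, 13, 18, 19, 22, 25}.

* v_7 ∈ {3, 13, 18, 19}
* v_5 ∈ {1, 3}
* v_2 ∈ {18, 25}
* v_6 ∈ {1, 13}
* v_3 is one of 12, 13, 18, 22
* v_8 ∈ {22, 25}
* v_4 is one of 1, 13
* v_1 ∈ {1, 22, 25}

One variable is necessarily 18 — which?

v_2

Among the 8 variables, 12 fits only v_3 (and all 8 values in {1, 3, 12, 13, 18, 19, 22, 25} must be used), so v_3 = 12.
Among the 7 still-open variables, 19 fits only v_7 (and all 7 values in {1, 3, 13, 18, 19, 22, 25} must be used), so v_7 = 19.
The 6 still-open variables draw from only 6 values {1, 3, 13, 18, 22, 25}, so each is used; only v_5 can be 3, hence v_5 = 3.
Among the 5 still-open variables, 18 fits only v_2 (and all 5 values in {1, 13, 18, 22, 25} must be used), so v_2 = 18.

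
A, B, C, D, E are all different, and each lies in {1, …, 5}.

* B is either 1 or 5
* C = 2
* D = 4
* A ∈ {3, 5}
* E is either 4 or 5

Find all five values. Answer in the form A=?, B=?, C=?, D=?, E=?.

A=3, B=1, C=2, D=4, E=5

C's domain is down to {2}, so C = 2.
D must be 4 (only option left). Eliminate 4 elsewhere: E.
E must be 5 (only option left). Eliminate 5 elsewhere: A, B.
That leaves A = 3.
B has just one choice, so B = 1.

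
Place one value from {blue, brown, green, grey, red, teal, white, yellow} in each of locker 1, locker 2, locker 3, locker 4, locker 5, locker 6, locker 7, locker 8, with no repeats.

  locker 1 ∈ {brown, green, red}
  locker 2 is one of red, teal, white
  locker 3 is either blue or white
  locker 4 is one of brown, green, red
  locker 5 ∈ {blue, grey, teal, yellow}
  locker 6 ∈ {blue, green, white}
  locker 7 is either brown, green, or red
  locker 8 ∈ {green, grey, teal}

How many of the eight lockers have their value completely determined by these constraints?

The 8 variables draw from only 8 values {blue, brown, green, grey, red, teal, white, yellow}, so each is used; only locker 5 can be yellow, hence locker 5 = yellow.
The 7 still-open variables together cover exactly {blue, brown, green, grey, red, teal, white} — 7 values for 7 variables — and grey appears only in locker 8's list, so locker 8 = grey.
The 6 still-open variables draw from only 6 values {blue, brown, green, red, teal, white}, so each is used; only locker 2 can be teal, hence locker 2 = teal.
The 3 variables locker 1, locker 4, locker 7 are confined to {brown, green, red}, which locks those values in; drop them from locker 6.
Determined: locker 2=teal, locker 5=yellow, locker 8=grey. The other lockers each still have more than one consistent value. That makes 3.

3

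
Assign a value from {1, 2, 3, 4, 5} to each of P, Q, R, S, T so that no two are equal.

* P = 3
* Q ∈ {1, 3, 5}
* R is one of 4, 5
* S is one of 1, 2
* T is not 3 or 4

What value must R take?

4

P must be 3 (only option left). So Q can't be 3.
The 4 still-open variables together cover exactly {1, 2, 4, 5} — 4 values for 4 variables — and 4 appears only in R's list, so R = 4.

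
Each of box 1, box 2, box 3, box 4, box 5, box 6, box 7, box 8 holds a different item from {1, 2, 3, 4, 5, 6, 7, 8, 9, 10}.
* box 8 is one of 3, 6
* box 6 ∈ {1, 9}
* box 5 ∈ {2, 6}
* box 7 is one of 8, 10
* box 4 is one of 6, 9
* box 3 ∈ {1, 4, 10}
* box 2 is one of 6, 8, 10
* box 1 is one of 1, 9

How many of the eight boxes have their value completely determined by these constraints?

4

The 8 variables together cover exactly {1, 2, 3, 4, 6, 8, 9, 10} — 8 values for 8 variables — and 2 appears only in box 5's list, so box 5 = 2.
The 7 still-open variables together cover exactly {1, 3, 4, 6, 8, 9, 10} — 7 values for 7 variables — and 3 appears only in box 8's list, so box 8 = 3.
The 6 still-open variables together cover exactly {1, 4, 6, 8, 9, 10} — 6 values for 6 variables — and 4 appears only in box 3's list, so box 3 = 4.
The 2 variables box 1 and box 6 are confined to {1, 9}, which locks those values in; drop them from box 4.
That leaves box 4 = 6. Strike 6 from box 2.
Determined: box 3=4, box 4=6, box 5=2, box 8=3. The other boxes each still have more than one consistent value. That makes 4.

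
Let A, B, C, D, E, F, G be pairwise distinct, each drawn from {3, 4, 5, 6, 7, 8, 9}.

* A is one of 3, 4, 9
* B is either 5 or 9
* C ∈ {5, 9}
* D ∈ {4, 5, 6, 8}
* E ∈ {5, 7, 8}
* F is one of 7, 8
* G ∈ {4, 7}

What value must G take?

Among the 7 variables, 3 fits only A (and all 7 values in {3, 4, 5, 6, 7, 8, 9} must be used), so A = 3.
The 6 still-open variables draw from only 6 values {4, 5, 6, 7, 8, 9}, so each is used; only D can be 6, hence D = 6.
The 5 still-open variables together cover exactly {4, 5, 7, 8, 9} — 5 values for 5 variables — and 4 appears only in G's list, so G = 4.

4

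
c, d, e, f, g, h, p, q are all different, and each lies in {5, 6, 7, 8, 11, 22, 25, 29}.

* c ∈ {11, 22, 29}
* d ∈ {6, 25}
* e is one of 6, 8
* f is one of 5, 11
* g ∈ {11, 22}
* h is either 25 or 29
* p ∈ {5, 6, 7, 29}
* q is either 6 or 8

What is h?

The 8 variables draw from only 8 values {5, 6, 7, 8, 11, 22, 25, 29}, so each is used; only p can be 7, hence p = 7.
The 7 still-open variables together cover exactly {5, 6, 8, 11, 22, 25, 29} — 7 values for 7 variables — and 5 appears only in f's list, so f = 5.
e and q share exactly the 2 values {6, 8}; by pigeonhole those values go to them, so strike 6, 8 from d.
d must be 25 (only option left). Eliminate 25 elsewhere: h.
So h = 29.

29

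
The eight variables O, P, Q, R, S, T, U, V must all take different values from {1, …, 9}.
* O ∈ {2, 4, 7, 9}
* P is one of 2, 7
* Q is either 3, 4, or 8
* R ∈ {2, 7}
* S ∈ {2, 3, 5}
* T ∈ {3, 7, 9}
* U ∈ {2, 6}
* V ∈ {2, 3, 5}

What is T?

9

The 8 variables draw from only 8 values {2, 3, 4, 5, 6, 7, 8, 9}, so each is used; only U can be 6, hence U = 6.
Among the 7 still-open variables, 8 fits only Q (and all 7 values in {2, 3, 4, 5, 7, 8, 9} must be used), so Q = 8.
Among the 6 still-open variables, 4 fits only O (and all 6 values in {2, 3, 4, 5, 7, 9} must be used), so O = 4.
The 5 still-open variables draw from only 5 values {2, 3, 5, 7, 9}, so each is used; only T can be 9, hence T = 9.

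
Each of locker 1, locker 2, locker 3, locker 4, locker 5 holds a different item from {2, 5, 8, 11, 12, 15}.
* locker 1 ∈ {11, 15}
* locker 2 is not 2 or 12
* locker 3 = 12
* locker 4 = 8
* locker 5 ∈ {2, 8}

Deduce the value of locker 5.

locker 3's domain is down to {12}, so locker 3 = 12.
locker 4 must be 8 (only option left). Remove 8 from locker 2, locker 5.
So locker 5 = 2.

2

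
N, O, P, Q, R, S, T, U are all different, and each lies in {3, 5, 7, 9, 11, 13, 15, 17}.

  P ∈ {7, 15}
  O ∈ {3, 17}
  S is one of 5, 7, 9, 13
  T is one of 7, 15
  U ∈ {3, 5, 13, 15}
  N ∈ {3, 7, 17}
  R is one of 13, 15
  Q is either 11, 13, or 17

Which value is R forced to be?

Among the 8 variables, 9 fits only S (and all 8 values in {3, 5, 7, 9, 11, 13, 15, 17} must be used), so S = 9.
The 7 still-open variables draw from only 7 values {3, 5, 7, 11, 13, 15, 17}, so each is used; only U can be 5, hence U = 5.
The 6 still-open variables draw from only 6 values {3, 7, 11, 13, 15, 17}, so each is used; only Q can be 11, hence Q = 11.
Among the 5 still-open variables, 13 fits only R (and all 5 values in {3, 7, 13, 15, 17} must be used), so R = 13.

13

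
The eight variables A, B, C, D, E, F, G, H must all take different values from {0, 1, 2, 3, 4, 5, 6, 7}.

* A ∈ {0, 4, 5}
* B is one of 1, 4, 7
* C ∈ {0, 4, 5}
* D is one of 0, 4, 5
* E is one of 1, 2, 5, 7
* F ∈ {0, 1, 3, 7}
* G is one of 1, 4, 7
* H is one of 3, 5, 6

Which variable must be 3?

Among the 8 variables, 2 fits only E (and all 8 values in {0, 1, 2, 3, 4, 5, 6, 7} must be used), so E = 2.
Among the 7 still-open variables, 6 fits only H (and all 7 values in {0, 1, 3, 4, 5, 6, 7} must be used), so H = 6.
The 6 still-open variables draw from only 6 values {0, 1, 3, 4, 5, 7}, so each is used; only F can be 3, hence F = 3.

F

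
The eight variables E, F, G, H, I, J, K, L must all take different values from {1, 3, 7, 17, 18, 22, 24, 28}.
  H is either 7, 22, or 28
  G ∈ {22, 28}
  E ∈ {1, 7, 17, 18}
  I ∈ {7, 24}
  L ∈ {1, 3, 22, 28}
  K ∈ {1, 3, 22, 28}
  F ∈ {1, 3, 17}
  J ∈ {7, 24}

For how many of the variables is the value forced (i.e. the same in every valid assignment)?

The 8 variables together cover exactly {1, 3, 7, 17, 18, 22, 24, 28} — 8 values for 8 variables — and 18 appears only in E's list, so E = 18.
The 7 still-open variables draw from only 7 values {1, 3, 7, 17, 22, 24, 28}, so each is used; only F can be 17, hence F = 17.
I and J share exactly the 2 values {7, 24}; by pigeonhole those values go to them, so strike 7, 24 from H.
The 2 variables G and H are confined to {22, 28}, which locks those values in; drop them from K, L.
Determined: E=18, F=17. The other variables each still have more than one consistent value. That makes 2.

2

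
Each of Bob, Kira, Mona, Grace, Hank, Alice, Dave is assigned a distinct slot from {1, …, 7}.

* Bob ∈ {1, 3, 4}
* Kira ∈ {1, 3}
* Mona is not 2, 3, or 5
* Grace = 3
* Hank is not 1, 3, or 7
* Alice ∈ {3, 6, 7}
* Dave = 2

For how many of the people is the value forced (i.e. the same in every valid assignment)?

Grace's domain is down to {3}, so Grace = 3. Eliminate 3 elsewhere: Bob, Kira, Alice.
Dave must be 2 (only option left). So Hank can't be 2.
That leaves Kira = 1. Eliminate 1 elsewhere: Bob, Mona.
Bob has just one choice, so Bob = 4. Remove 4 from Mona, Hank.
The 3 still-open variables draw from only 3 values {5, 6, 7}, so each is used; only Hank can be 5, hence Hank = 5.
Determined: Bob=4, Kira=1, Grace=3, Hank=5, Dave=2. The other people each still have more than one consistent value. That makes 5.

5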